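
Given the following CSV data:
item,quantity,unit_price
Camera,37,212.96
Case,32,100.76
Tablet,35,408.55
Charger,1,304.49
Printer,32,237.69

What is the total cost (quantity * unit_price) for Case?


Row: Case
quantity = 32
unit_price = 100.76
total = 32 * 100.76 = 3224.32

ANSWER: 3224.32


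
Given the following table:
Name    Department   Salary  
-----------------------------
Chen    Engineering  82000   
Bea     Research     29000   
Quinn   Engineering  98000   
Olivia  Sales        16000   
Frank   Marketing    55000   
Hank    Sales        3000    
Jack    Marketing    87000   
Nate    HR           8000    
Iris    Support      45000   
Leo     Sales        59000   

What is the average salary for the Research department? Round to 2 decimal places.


Research department members:
  Bea: 29000
Sum = 29000
Count = 1
Average = 29000 / 1 = 29000.00

ANSWER: 29000.00


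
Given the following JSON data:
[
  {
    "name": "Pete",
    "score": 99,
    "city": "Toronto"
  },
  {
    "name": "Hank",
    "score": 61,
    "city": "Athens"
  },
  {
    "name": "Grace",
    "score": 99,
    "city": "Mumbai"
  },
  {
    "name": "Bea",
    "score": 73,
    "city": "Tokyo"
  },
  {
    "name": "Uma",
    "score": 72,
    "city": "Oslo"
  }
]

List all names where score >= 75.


Filtering records where score >= 75:
  Pete (score=99) -> YES
  Hank (score=61) -> no
  Grace (score=99) -> YES
  Bea (score=73) -> no
  Uma (score=72) -> no


ANSWER: Pete, Grace


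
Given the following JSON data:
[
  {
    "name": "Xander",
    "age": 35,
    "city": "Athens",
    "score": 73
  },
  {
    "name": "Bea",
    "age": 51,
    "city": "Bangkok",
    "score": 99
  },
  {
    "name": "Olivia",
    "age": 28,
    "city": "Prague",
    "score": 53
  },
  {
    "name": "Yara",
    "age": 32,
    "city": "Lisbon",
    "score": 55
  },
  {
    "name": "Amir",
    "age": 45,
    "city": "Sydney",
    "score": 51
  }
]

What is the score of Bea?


Looking up record where name = Bea
Record index: 1
Field 'score' = 99

ANSWER: 99


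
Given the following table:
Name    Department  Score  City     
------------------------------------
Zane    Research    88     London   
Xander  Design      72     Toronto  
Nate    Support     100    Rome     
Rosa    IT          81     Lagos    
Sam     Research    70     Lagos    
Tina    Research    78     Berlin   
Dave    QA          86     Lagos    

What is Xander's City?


Row 2: Xander
City = Toronto

ANSWER: Toronto


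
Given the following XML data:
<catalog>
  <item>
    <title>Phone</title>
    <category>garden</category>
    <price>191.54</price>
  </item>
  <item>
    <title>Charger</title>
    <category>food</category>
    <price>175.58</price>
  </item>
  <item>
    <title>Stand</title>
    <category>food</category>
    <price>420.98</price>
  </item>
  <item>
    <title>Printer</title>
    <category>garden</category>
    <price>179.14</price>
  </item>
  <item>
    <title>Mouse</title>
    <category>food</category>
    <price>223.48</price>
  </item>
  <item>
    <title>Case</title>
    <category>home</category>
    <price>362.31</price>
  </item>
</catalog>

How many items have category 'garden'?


Scanning <item> elements for <category>garden</category>:
  Item 1: Phone -> MATCH
  Item 4: Printer -> MATCH
Count: 2

ANSWER: 2


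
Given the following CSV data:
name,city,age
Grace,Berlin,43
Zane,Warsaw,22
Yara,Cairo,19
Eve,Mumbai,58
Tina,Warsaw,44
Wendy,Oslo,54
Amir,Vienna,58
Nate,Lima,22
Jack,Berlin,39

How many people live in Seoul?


Scanning city column for 'Seoul':
Total matches: 0

ANSWER: 0


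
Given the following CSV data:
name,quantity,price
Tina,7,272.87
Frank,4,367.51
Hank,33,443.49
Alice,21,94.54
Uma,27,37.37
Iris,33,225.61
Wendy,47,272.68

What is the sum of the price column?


Values in 'price' column:
  Row 1: 272.87
  Row 2: 367.51
  Row 3: 443.49
  Row 4: 94.54
  Row 5: 37.37
  Row 6: 225.61
  Row 7: 272.68
Sum = 272.87 + 367.51 + 443.49 + 94.54 + 37.37 + 225.61 + 272.68 = 1714.07

ANSWER: 1714.07


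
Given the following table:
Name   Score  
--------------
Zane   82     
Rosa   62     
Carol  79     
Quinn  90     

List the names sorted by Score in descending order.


Sorting by Score (descending):
  Quinn: 90
  Zane: 82
  Carol: 79
  Rosa: 62


ANSWER: Quinn, Zane, Carol, Rosa


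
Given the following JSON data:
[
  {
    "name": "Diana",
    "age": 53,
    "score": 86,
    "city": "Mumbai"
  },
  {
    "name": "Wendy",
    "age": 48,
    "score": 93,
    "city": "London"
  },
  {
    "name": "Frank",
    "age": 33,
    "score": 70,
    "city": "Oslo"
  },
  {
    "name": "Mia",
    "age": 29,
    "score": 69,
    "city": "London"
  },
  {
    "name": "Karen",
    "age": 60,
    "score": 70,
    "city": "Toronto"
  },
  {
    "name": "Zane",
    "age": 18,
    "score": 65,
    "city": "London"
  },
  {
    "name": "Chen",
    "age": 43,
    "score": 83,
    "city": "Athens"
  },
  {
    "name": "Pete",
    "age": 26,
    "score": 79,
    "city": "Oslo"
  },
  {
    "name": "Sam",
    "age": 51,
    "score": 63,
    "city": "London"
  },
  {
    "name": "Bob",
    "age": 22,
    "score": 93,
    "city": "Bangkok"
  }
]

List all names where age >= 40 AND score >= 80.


Checking both conditions:
  Diana (age=53, score=86) -> YES
  Wendy (age=48, score=93) -> YES
  Frank (age=33, score=70) -> no
  Mia (age=29, score=69) -> no
  Karen (age=60, score=70) -> no
  Zane (age=18, score=65) -> no
  Chen (age=43, score=83) -> YES
  Pete (age=26, score=79) -> no
  Sam (age=51, score=63) -> no
  Bob (age=22, score=93) -> no


ANSWER: Diana, Wendy, Chen


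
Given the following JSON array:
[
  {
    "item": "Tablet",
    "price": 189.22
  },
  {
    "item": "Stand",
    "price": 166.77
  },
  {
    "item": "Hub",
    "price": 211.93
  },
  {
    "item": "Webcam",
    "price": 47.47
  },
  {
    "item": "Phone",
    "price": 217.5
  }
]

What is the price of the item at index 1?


Array index 1 -> Stand
price = 166.77

ANSWER: 166.77


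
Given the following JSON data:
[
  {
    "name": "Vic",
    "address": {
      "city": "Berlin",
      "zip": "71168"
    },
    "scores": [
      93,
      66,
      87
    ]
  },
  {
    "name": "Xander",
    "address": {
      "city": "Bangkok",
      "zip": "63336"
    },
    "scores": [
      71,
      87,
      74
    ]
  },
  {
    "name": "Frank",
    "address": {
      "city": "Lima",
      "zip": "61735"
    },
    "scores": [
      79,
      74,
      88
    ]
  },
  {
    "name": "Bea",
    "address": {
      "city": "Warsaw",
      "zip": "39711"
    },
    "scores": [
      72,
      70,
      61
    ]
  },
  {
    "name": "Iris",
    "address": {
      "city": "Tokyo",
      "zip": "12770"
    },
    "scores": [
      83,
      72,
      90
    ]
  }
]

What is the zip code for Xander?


Path: records[1].address.zip
Value: 63336

ANSWER: 63336


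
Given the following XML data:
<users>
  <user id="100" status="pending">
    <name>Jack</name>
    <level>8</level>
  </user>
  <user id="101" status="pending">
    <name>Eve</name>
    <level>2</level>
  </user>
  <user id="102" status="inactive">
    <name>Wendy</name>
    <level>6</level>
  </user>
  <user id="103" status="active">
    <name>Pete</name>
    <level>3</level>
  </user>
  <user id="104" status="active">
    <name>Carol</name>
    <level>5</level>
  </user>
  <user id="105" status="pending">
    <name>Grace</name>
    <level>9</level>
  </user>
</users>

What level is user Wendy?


Finding user: Wendy
<level>6</level>

ANSWER: 6


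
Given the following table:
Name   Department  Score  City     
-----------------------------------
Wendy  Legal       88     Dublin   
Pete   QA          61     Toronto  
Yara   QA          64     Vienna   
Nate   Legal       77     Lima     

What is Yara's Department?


Row 3: Yara
Department = QA

ANSWER: QA


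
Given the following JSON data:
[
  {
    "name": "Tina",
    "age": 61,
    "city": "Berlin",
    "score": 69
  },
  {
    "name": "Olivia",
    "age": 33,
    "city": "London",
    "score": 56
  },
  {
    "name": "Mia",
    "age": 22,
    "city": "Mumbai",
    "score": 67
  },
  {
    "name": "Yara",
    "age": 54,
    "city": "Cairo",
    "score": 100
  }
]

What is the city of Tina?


Looking up record where name = Tina
Record index: 0
Field 'city' = Berlin

ANSWER: Berlin


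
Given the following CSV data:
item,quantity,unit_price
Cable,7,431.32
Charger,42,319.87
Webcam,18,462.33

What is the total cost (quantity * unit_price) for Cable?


Row: Cable
quantity = 7
unit_price = 431.32
total = 7 * 431.32 = 3019.24

ANSWER: 3019.24


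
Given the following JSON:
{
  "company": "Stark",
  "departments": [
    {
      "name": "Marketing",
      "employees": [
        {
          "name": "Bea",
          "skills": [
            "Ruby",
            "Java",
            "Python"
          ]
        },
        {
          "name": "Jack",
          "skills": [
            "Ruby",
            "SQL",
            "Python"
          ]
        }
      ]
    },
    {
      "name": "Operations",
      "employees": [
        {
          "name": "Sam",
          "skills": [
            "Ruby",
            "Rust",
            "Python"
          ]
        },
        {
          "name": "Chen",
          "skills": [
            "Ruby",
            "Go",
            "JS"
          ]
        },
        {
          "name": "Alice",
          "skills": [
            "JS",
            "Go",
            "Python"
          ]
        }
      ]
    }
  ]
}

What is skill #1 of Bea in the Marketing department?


Path: departments[0].employees[0].skills[0]
Value: Ruby

ANSWER: Ruby


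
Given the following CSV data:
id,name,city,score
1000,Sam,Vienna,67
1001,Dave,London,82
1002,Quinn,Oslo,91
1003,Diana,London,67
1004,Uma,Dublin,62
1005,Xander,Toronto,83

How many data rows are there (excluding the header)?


Counting rows (excluding header):
Header: id,name,city,score
Data rows: 6

ANSWER: 6


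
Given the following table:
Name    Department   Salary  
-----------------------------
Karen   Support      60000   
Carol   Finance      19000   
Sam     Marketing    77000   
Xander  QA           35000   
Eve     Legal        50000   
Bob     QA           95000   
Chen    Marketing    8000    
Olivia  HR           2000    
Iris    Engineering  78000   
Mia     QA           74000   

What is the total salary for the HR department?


HR department members:
  Olivia: 2000
Total = 2000 = 2000

ANSWER: 2000


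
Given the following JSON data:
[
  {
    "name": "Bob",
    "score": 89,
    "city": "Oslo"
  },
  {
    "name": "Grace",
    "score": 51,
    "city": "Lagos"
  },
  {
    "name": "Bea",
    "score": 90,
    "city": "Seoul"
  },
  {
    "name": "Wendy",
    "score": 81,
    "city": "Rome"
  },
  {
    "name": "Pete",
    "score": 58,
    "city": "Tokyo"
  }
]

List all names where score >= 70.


Filtering records where score >= 70:
  Bob (score=89) -> YES
  Grace (score=51) -> no
  Bea (score=90) -> YES
  Wendy (score=81) -> YES
  Pete (score=58) -> no


ANSWER: Bob, Bea, Wendy


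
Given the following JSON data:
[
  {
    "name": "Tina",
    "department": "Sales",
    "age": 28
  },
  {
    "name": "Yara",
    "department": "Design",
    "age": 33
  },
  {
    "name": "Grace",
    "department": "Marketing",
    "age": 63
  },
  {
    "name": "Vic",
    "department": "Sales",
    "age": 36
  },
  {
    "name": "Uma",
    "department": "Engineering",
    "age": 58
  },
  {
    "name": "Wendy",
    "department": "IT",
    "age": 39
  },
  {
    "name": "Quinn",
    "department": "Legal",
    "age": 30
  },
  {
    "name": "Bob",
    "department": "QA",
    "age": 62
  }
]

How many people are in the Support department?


Scanning records for department = Support
  No matches found
Count: 0

ANSWER: 0


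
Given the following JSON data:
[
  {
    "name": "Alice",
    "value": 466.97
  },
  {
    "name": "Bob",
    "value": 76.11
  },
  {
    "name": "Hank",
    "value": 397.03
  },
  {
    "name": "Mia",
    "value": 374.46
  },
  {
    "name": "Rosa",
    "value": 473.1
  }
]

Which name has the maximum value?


Comparing values:
  Alice: 466.97
  Bob: 76.11
  Hank: 397.03
  Mia: 374.46
  Rosa: 473.1
Maximum: Rosa (473.1)

ANSWER: Rosa


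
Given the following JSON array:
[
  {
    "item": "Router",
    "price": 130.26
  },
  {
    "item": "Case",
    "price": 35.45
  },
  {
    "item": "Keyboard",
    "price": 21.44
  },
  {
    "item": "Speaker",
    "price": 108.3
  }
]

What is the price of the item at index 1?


Array index 1 -> Case
price = 35.45

ANSWER: 35.45


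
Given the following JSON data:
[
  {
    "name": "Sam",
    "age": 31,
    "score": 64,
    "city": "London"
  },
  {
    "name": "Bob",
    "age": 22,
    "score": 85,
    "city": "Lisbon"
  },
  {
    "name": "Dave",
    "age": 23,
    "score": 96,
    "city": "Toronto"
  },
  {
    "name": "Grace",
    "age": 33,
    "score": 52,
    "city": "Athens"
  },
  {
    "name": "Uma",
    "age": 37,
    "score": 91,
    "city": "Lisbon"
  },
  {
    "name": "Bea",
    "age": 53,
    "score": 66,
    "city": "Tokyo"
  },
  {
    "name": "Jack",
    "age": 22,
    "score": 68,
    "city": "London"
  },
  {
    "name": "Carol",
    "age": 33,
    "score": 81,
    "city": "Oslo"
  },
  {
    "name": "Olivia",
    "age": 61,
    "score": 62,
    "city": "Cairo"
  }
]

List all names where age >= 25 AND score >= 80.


Checking both conditions:
  Sam (age=31, score=64) -> no
  Bob (age=22, score=85) -> no
  Dave (age=23, score=96) -> no
  Grace (age=33, score=52) -> no
  Uma (age=37, score=91) -> YES
  Bea (age=53, score=66) -> no
  Jack (age=22, score=68) -> no
  Carol (age=33, score=81) -> YES
  Olivia (age=61, score=62) -> no


ANSWER: Uma, Carol


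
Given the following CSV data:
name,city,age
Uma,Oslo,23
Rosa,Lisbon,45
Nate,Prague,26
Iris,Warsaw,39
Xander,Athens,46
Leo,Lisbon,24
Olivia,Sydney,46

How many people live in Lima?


Scanning city column for 'Lima':
Total matches: 0

ANSWER: 0


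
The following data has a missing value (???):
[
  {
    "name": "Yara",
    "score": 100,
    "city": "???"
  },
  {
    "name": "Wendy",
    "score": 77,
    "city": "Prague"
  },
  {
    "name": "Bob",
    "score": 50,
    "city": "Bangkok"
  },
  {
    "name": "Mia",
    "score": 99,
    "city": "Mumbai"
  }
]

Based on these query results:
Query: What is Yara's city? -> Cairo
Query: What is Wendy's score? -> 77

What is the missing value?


The missing value is Yara's city
From query: Yara's city = Cairo

ANSWER: Cairo


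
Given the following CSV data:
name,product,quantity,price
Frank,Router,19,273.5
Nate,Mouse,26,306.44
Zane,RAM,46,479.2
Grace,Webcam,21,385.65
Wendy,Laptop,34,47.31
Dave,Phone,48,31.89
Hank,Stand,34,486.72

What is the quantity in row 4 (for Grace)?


Row 4: Grace
Column 'quantity' = 21

ANSWER: 21


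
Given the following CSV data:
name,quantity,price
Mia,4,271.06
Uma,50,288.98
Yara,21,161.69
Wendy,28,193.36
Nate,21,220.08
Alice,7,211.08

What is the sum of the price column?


Values in 'price' column:
  Row 1: 271.06
  Row 2: 288.98
  Row 3: 161.69
  Row 4: 193.36
  Row 5: 220.08
  Row 6: 211.08
Sum = 271.06 + 288.98 + 161.69 + 193.36 + 220.08 + 211.08 = 1346.25

ANSWER: 1346.25


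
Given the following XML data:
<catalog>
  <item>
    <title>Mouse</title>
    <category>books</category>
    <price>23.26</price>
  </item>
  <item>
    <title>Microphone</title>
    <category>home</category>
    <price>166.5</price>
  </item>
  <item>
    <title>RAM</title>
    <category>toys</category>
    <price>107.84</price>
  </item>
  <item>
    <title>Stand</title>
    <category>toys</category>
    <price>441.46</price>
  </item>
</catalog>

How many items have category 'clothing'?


Scanning <item> elements for <category>clothing</category>:
Count: 0

ANSWER: 0


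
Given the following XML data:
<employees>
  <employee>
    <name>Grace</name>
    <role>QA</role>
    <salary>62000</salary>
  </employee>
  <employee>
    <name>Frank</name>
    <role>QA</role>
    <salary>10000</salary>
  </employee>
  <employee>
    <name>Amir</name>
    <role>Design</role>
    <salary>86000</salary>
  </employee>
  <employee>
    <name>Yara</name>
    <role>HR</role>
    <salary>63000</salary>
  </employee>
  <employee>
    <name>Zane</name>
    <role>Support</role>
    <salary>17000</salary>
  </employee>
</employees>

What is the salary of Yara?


Searching for <employee> with <name>Yara</name>
Found at position 4
<salary>63000</salary>

ANSWER: 63000


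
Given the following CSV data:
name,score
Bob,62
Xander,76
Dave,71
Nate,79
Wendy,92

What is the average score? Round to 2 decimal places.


Scores: 62, 76, 71, 79, 92
Sum = 380
Count = 5
Average = 380 / 5 = 76.00

ANSWER: 76.00


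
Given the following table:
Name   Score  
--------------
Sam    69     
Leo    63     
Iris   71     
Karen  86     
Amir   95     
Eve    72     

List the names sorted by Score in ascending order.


Sorting by Score (ascending):
  Leo: 63
  Sam: 69
  Iris: 71
  Eve: 72
  Karen: 86
  Amir: 95


ANSWER: Leo, Sam, Iris, Eve, Karen, Amir


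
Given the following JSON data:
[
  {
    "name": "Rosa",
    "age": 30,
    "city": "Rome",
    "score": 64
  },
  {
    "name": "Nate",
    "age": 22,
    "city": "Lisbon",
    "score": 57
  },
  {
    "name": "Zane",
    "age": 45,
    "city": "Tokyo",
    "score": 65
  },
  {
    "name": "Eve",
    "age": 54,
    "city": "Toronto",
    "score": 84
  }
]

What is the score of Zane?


Looking up record where name = Zane
Record index: 2
Field 'score' = 65

ANSWER: 65


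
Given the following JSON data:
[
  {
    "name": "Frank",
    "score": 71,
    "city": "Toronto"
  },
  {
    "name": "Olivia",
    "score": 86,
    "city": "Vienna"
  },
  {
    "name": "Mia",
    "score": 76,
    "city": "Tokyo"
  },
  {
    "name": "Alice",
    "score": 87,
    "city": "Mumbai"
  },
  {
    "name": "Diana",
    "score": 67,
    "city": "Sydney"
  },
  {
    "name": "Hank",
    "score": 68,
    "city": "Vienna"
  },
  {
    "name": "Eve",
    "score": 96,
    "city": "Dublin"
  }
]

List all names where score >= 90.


Filtering records where score >= 90:
  Frank (score=71) -> no
  Olivia (score=86) -> no
  Mia (score=76) -> no
  Alice (score=87) -> no
  Diana (score=67) -> no
  Hank (score=68) -> no
  Eve (score=96) -> YES


ANSWER: Eve


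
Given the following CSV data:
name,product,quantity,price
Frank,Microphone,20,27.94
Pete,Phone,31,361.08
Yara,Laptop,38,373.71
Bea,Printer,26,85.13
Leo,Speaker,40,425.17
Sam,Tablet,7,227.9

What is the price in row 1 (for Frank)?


Row 1: Frank
Column 'price' = 27.94

ANSWER: 27.94


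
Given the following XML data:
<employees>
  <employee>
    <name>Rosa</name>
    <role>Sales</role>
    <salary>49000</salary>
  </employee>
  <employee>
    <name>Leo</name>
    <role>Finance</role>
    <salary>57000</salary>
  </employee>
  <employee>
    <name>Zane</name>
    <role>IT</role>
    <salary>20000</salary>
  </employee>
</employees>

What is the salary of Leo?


Searching for <employee> with <name>Leo</name>
Found at position 2
<salary>57000</salary>

ANSWER: 57000


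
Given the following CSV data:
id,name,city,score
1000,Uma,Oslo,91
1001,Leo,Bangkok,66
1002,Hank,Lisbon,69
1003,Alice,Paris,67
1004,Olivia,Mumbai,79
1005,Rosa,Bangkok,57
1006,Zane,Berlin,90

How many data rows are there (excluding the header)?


Counting rows (excluding header):
Header: id,name,city,score
Data rows: 7

ANSWER: 7


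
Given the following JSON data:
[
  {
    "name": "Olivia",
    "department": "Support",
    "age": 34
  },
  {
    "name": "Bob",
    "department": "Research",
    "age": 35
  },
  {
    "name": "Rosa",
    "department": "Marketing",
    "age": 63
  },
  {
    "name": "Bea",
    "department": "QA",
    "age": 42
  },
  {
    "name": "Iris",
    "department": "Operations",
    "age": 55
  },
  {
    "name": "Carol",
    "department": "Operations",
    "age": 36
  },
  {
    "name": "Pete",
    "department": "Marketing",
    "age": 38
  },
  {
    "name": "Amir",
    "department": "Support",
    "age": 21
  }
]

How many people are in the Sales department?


Scanning records for department = Sales
  No matches found
Count: 0

ANSWER: 0


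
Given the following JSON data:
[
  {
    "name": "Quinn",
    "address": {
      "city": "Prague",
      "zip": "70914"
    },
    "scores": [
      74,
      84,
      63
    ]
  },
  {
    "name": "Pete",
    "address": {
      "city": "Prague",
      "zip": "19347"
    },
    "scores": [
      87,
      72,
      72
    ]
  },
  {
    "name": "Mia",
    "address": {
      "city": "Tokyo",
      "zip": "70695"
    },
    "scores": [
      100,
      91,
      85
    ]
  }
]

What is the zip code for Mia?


Path: records[2].address.zip
Value: 70695

ANSWER: 70695


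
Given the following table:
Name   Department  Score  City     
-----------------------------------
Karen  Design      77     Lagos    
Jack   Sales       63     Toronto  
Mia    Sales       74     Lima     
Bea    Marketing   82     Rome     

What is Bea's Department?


Row 4: Bea
Department = Marketing

ANSWER: Marketing


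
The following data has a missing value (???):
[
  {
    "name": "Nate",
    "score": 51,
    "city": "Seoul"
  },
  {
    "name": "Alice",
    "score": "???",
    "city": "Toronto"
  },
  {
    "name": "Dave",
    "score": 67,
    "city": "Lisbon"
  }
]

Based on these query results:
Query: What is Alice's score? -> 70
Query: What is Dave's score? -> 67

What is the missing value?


The missing value is Alice's score
From query: Alice's score = 70

ANSWER: 70


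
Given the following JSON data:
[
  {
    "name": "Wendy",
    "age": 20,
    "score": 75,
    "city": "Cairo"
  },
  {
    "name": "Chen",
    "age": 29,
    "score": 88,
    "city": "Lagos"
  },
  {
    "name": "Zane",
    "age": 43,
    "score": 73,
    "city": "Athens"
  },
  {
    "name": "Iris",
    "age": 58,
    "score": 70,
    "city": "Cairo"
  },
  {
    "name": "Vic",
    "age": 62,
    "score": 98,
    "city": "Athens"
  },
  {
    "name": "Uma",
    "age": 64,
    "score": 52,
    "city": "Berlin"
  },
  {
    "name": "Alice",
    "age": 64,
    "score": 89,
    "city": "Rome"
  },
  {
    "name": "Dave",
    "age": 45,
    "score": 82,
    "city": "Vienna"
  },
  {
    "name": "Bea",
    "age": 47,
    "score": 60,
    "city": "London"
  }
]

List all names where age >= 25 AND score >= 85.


Checking both conditions:
  Wendy (age=20, score=75) -> no
  Chen (age=29, score=88) -> YES
  Zane (age=43, score=73) -> no
  Iris (age=58, score=70) -> no
  Vic (age=62, score=98) -> YES
  Uma (age=64, score=52) -> no
  Alice (age=64, score=89) -> YES
  Dave (age=45, score=82) -> no
  Bea (age=47, score=60) -> no


ANSWER: Chen, Vic, Alice


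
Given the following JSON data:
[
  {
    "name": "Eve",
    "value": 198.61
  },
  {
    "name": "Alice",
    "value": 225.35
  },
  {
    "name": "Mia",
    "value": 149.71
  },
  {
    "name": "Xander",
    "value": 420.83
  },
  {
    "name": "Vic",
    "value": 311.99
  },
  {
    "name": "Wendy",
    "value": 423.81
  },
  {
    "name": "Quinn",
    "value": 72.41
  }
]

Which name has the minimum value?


Comparing values:
  Eve: 198.61
  Alice: 225.35
  Mia: 149.71
  Xander: 420.83
  Vic: 311.99
  Wendy: 423.81
  Quinn: 72.41
Minimum: Quinn (72.41)

ANSWER: Quinn


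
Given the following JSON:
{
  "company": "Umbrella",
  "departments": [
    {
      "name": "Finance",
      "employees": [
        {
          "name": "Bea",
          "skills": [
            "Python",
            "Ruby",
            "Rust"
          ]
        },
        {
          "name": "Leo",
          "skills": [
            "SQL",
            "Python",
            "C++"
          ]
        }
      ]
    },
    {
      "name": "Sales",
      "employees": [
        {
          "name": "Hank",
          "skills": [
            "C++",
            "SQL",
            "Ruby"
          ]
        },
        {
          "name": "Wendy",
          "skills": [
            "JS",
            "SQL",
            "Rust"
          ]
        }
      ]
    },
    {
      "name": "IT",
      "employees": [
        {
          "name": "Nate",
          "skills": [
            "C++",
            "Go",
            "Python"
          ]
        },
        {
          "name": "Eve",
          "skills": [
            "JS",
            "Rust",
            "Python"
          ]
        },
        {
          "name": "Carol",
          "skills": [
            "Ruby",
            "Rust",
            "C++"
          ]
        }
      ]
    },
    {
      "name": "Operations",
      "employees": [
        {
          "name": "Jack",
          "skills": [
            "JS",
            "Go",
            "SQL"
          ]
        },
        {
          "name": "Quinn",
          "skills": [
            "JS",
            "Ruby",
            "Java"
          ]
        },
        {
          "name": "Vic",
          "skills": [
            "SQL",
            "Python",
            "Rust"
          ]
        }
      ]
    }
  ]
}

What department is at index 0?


Path: departments[0].name
Value: Finance

ANSWER: Finance


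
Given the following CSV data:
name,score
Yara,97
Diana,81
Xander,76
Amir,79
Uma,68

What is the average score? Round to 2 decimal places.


Scores: 97, 81, 76, 79, 68
Sum = 401
Count = 5
Average = 401 / 5 = 80.20

ANSWER: 80.20


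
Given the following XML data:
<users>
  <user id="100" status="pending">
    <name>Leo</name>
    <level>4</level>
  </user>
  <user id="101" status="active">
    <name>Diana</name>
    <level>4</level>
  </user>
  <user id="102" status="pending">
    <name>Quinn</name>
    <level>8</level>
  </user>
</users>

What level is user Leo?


Finding user: Leo
<level>4</level>

ANSWER: 4


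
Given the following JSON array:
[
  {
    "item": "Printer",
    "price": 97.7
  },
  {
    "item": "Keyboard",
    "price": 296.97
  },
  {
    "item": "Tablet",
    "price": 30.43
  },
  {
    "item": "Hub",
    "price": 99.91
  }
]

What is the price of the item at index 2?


Array index 2 -> Tablet
price = 30.43

ANSWER: 30.43


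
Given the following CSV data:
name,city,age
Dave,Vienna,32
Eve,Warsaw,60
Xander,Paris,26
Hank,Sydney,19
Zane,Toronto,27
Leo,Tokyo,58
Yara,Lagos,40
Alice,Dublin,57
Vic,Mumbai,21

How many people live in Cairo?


Scanning city column for 'Cairo':
Total matches: 0

ANSWER: 0


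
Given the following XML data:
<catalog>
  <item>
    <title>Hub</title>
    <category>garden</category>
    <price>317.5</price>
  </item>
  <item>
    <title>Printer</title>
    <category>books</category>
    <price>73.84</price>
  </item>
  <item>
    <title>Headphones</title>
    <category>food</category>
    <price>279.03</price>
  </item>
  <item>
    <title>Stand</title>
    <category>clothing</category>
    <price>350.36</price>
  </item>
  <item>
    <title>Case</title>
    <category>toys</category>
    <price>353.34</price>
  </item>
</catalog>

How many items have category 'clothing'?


Scanning <item> elements for <category>clothing</category>:
  Item 4: Stand -> MATCH
Count: 1

ANSWER: 1


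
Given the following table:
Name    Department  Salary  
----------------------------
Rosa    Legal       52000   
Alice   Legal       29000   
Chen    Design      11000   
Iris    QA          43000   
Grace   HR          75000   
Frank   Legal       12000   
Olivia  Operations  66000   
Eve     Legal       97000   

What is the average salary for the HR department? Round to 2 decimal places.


HR department members:
  Grace: 75000
Sum = 75000
Count = 1
Average = 75000 / 1 = 75000.00

ANSWER: 75000.00


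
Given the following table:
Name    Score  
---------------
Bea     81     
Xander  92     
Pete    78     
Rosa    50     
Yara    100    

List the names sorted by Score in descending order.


Sorting by Score (descending):
  Yara: 100
  Xander: 92
  Bea: 81
  Pete: 78
  Rosa: 50


ANSWER: Yara, Xander, Bea, Pete, Rosa


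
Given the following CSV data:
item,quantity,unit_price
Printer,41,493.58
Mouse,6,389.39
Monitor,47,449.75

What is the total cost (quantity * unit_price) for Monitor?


Row: Monitor
quantity = 47
unit_price = 449.75
total = 47 * 449.75 = 21138.25

ANSWER: 21138.25


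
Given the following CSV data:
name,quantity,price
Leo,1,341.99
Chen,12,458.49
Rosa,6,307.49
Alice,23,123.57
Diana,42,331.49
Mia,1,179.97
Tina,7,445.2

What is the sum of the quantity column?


Values in 'quantity' column:
  Row 1: 1
  Row 2: 12
  Row 3: 6
  Row 4: 23
  Row 5: 42
  Row 6: 1
  Row 7: 7
Sum = 1 + 12 + 6 + 23 + 42 + 1 + 7 = 92

ANSWER: 92


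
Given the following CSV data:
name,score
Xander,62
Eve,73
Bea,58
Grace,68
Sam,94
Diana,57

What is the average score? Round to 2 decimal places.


Scores: 62, 73, 58, 68, 94, 57
Sum = 412
Count = 6
Average = 412 / 6 = 68.67

ANSWER: 68.67


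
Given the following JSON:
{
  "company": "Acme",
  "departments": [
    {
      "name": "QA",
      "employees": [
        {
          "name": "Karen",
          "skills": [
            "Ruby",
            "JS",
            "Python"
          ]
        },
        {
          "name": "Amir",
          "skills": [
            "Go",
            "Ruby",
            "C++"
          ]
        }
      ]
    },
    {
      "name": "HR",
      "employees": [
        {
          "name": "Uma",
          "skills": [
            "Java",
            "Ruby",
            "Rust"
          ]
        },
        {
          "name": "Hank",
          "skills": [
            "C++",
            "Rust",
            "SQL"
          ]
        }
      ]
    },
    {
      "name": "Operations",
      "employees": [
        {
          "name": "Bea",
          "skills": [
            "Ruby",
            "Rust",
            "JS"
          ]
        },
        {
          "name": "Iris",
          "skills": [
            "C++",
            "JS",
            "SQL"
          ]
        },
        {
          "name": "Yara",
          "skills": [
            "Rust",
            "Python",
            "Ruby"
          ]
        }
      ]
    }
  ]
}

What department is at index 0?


Path: departments[0].name
Value: QA

ANSWER: QA


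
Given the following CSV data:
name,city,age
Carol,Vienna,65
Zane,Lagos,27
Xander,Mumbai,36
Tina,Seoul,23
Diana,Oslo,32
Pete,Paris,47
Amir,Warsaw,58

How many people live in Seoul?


Scanning city column for 'Seoul':
  Row 4: Tina -> MATCH
Total matches: 1

ANSWER: 1


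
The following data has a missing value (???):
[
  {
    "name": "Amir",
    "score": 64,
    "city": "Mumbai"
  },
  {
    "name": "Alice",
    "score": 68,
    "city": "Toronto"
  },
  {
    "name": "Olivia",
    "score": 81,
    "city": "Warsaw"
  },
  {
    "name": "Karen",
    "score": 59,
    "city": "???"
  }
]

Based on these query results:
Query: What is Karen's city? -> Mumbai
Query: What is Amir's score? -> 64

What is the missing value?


The missing value is Karen's city
From query: Karen's city = Mumbai

ANSWER: Mumbai


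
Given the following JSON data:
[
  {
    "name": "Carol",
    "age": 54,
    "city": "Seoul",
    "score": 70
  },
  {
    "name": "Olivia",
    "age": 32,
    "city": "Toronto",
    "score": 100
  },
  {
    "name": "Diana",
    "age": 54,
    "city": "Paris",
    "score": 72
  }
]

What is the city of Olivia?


Looking up record where name = Olivia
Record index: 1
Field 'city' = Toronto

ANSWER: Toronto


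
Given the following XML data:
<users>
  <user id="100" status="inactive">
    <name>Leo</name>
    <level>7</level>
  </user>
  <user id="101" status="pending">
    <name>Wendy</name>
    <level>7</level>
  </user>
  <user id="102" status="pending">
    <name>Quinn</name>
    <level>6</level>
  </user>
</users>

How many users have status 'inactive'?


Counting users with status='inactive':
  Leo (id=100) -> MATCH
Count: 1

ANSWER: 1


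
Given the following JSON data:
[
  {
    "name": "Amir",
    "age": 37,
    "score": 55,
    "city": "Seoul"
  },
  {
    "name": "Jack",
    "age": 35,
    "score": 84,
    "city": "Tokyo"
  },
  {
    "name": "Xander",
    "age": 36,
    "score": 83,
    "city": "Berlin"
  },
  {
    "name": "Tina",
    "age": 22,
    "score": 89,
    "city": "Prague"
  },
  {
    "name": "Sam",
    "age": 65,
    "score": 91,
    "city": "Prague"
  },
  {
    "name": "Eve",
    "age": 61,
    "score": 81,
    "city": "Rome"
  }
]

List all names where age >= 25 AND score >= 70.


Checking both conditions:
  Amir (age=37, score=55) -> no
  Jack (age=35, score=84) -> YES
  Xander (age=36, score=83) -> YES
  Tina (age=22, score=89) -> no
  Sam (age=65, score=91) -> YES
  Eve (age=61, score=81) -> YES


ANSWER: Jack, Xander, Sam, Eve


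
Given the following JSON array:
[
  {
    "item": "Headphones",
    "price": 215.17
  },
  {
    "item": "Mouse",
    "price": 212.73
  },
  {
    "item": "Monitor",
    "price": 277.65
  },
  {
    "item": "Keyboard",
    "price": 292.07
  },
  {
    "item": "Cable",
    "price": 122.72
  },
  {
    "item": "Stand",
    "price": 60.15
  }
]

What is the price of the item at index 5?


Array index 5 -> Stand
price = 60.15

ANSWER: 60.15


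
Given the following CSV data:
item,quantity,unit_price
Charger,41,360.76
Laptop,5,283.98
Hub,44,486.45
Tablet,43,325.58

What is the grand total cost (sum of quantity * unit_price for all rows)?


Computing row totals:
  Charger: 41 * 360.76 = 14791.16
  Laptop: 5 * 283.98 = 1419.9
  Hub: 44 * 486.45 = 21403.8
  Tablet: 43 * 325.58 = 13999.94
Grand total = 14791.16 + 1419.9 + 21403.8 + 13999.94 = 51614.8

ANSWER: 51614.8


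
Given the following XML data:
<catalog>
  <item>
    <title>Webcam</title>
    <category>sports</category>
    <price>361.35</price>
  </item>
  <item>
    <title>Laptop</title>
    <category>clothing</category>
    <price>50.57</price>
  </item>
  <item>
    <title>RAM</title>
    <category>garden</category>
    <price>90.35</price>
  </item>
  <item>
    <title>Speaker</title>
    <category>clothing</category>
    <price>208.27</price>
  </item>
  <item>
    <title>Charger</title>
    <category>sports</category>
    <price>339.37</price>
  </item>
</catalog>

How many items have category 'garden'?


Scanning <item> elements for <category>garden</category>:
  Item 3: RAM -> MATCH
Count: 1

ANSWER: 1


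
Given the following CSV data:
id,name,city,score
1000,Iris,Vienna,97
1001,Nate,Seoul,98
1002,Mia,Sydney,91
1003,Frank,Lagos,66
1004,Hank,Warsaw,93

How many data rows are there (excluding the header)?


Counting rows (excluding header):
Header: id,name,city,score
Data rows: 5

ANSWER: 5


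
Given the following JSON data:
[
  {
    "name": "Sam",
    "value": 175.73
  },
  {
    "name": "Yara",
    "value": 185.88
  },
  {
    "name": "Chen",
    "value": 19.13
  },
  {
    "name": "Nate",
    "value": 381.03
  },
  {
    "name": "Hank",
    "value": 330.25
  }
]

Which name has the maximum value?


Comparing values:
  Sam: 175.73
  Yara: 185.88
  Chen: 19.13
  Nate: 381.03
  Hank: 330.25
Maximum: Nate (381.03)

ANSWER: Nate


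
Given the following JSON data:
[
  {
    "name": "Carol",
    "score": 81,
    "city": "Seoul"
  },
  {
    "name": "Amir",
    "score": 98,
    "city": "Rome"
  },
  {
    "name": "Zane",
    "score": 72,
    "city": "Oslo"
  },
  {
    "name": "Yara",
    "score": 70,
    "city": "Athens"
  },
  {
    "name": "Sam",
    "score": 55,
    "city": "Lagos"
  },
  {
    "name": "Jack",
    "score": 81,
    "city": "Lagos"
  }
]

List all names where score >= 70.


Filtering records where score >= 70:
  Carol (score=81) -> YES
  Amir (score=98) -> YES
  Zane (score=72) -> YES
  Yara (score=70) -> YES
  Sam (score=55) -> no
  Jack (score=81) -> YES


ANSWER: Carol, Amir, Zane, Yara, Jack


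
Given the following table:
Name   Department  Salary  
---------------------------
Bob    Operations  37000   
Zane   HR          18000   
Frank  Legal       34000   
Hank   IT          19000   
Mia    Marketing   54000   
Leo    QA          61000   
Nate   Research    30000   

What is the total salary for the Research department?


Research department members:
  Nate: 30000
Total = 30000 = 30000

ANSWER: 30000


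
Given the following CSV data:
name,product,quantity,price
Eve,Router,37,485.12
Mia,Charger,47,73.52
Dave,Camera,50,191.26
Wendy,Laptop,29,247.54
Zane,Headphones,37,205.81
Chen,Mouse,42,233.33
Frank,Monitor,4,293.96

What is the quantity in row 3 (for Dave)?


Row 3: Dave
Column 'quantity' = 50

ANSWER: 50


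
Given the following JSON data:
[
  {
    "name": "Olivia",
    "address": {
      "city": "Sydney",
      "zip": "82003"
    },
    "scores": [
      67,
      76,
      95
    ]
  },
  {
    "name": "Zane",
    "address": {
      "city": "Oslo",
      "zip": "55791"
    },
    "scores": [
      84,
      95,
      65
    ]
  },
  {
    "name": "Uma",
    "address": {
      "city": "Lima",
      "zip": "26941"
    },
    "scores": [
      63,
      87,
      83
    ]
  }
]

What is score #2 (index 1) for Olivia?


Path: records[0].scores[1]
Value: 76

ANSWER: 76


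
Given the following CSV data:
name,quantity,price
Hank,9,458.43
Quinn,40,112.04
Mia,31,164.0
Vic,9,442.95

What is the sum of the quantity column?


Values in 'quantity' column:
  Row 1: 9
  Row 2: 40
  Row 3: 31
  Row 4: 9
Sum = 9 + 40 + 31 + 9 = 89

ANSWER: 89


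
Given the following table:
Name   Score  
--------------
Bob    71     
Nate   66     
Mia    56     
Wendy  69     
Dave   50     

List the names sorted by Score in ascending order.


Sorting by Score (ascending):
  Dave: 50
  Mia: 56
  Nate: 66
  Wendy: 69
  Bob: 71


ANSWER: Dave, Mia, Nate, Wendy, Bob


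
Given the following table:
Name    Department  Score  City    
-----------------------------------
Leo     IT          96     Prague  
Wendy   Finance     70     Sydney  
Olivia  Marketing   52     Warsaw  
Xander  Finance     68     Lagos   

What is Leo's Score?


Row 1: Leo
Score = 96

ANSWER: 96


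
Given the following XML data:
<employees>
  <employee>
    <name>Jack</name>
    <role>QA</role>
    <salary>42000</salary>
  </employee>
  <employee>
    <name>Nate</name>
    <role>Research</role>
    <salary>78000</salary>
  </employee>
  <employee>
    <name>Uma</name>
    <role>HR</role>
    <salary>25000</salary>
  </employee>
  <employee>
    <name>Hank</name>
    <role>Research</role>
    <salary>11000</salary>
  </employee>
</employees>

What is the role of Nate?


Searching for <employee> with <name>Nate</name>
Found at position 2
<role>Research</role>

ANSWER: Research


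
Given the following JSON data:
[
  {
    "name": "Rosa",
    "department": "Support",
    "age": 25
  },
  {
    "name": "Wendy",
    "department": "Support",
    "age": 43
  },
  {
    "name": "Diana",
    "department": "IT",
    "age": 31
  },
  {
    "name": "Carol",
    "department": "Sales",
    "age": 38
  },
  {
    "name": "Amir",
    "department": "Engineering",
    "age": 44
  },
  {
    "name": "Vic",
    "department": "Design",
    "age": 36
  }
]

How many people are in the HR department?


Scanning records for department = HR
  No matches found
Count: 0

ANSWER: 0


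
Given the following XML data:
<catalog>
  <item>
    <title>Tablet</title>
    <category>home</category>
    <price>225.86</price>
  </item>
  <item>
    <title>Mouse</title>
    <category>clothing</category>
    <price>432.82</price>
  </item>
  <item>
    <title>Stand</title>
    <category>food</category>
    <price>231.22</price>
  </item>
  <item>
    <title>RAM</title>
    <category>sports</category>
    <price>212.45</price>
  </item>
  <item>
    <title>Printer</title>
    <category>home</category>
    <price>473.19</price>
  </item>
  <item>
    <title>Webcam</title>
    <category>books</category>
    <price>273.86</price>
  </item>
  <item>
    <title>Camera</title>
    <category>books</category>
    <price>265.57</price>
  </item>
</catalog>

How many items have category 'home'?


Scanning <item> elements for <category>home</category>:
  Item 1: Tablet -> MATCH
  Item 5: Printer -> MATCH
Count: 2

ANSWER: 2


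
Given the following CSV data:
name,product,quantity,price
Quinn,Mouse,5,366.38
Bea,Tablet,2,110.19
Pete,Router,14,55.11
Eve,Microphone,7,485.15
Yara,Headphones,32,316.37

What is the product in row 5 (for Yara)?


Row 5: Yara
Column 'product' = Headphones

ANSWER: Headphones
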